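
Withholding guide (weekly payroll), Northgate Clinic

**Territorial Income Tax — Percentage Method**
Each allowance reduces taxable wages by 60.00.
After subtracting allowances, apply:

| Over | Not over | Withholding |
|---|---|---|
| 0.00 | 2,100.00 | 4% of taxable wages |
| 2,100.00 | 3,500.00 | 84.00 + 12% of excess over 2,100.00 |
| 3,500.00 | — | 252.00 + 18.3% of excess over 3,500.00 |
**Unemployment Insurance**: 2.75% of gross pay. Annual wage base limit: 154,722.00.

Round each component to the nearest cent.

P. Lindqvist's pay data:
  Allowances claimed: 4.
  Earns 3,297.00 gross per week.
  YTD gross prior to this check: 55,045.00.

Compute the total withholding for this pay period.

289.51

Territorial Income Tax: taxable = 3,297.00 − 4×60.00 = 3,057.00
  84.00 + 12% × (3,057.00 − 2,100.00) = 84.00 + 12% × 957.00 = 198.84
Unemployment Insurance: 2.75% × 3,297.00 = 90.67
Total: 198.84 + 90.67 = 289.51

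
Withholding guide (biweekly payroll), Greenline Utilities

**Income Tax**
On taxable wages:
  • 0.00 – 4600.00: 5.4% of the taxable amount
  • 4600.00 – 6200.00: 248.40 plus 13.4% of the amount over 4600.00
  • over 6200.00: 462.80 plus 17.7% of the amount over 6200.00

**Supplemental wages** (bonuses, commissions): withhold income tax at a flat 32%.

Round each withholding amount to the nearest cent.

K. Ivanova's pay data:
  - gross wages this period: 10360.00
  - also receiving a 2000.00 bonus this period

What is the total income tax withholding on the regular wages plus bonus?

Income Tax: taxable = 10360.00
  462.80 + 17.7% × (10360.00 − 6200.00) = 462.80 + 17.7% × 4160.00 = 1199.12
Supplemental (32% flat on bonus): 32% × 2000.00 = 640.00
Total income tax: 1199.12 + 640.00 = 1839.12

1839.12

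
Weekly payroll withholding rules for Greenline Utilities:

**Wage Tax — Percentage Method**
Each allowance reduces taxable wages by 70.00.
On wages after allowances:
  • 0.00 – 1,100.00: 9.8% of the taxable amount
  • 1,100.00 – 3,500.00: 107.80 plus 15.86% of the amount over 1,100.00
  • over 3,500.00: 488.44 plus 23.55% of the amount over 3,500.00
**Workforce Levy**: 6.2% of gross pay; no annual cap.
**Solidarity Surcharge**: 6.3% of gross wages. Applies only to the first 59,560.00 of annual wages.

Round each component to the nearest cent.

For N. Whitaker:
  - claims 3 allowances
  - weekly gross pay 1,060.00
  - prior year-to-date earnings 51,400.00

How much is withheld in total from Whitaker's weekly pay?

Wage Tax: taxable = 1,060.00 − 3×70.00 = 850.00
  9.8% × 850.00 = 83.30
Workforce Levy: 6.2% × 1,060.00 = 65.72
Solidarity Surcharge: 6.3% × 1,060.00 = 66.78
Total: 83.30 + 65.72 + 66.78 = 215.80

215.80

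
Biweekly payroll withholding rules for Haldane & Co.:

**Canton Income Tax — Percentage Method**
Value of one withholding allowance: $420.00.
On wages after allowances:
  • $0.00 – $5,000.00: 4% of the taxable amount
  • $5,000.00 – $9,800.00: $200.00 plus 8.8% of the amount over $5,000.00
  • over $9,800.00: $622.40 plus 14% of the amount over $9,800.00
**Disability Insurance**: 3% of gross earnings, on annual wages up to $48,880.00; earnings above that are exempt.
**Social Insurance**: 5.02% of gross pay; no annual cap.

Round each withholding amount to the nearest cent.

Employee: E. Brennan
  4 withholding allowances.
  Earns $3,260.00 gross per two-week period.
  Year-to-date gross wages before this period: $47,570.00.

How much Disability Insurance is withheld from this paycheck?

Disability Insurance: cap $48,880.00 − YTD $47,570.00 = $1,310.00 subject; 3% × $1,310.00 = $39.30

$39.30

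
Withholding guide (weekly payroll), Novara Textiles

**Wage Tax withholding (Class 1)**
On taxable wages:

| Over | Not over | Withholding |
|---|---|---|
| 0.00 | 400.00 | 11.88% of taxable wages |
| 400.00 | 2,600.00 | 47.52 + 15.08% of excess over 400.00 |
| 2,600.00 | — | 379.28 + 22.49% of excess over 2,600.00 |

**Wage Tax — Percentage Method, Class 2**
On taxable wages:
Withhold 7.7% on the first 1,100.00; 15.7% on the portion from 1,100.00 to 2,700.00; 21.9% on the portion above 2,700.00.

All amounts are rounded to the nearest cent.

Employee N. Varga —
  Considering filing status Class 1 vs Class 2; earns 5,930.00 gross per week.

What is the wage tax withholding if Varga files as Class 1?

1,128.20

Wage Tax (Class 1): taxable = 5,930.00
  379.28 + 22.49% × (5,930.00 − 2,600.00) = 379.28 + 22.49% × 3,330.00 = 1,128.20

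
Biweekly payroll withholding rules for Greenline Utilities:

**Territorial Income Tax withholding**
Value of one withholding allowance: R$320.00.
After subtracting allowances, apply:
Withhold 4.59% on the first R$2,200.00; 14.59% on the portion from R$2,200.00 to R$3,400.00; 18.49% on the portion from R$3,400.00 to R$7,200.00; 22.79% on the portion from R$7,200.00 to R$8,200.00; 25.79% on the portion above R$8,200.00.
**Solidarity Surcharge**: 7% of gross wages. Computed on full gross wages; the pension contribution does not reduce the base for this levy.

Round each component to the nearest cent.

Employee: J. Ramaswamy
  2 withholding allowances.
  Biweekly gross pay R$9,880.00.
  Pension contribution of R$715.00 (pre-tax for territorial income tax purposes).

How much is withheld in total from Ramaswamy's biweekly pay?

R$1,982.00

Territorial Income Tax: taxable = R$9,880.00 − R$715.00 − 2×R$320.00 = R$8,525.00
  R$1,206.58 + 25.79% × (R$8,525.00 − R$8,200.00) = R$1,206.58 + 25.79% × R$325.00 = R$1,290.40
Solidarity Surcharge: 7% × R$9,880.00 = R$691.60
Total: R$1,290.40 + R$691.60 = R$1,982.00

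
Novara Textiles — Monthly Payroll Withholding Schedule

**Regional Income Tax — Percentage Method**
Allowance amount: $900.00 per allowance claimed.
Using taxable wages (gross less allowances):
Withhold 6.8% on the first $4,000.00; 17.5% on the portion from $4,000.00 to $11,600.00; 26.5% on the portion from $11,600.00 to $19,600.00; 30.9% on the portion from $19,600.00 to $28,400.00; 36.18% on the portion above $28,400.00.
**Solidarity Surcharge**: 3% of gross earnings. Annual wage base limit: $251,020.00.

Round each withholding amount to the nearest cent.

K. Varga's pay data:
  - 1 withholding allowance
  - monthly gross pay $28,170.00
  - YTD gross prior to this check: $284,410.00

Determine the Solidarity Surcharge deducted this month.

Solidarity Surcharge: YTD $284,410.00 ≥ cap $251,020.00 → $0.00

$0.00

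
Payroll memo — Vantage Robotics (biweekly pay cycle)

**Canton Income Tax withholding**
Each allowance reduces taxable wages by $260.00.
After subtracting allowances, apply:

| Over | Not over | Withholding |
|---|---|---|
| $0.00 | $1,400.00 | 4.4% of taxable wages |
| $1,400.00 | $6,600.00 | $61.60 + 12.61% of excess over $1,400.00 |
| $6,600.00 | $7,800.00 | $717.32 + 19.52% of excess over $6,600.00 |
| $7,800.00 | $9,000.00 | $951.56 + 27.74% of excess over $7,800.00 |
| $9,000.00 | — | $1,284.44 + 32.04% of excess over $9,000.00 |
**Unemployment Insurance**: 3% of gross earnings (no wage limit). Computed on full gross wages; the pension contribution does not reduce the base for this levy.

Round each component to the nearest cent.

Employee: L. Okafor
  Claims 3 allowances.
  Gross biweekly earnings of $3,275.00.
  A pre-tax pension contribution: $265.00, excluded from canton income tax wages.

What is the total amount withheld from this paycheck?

Canton Income Tax: taxable = $3,275.00 − $265.00 − 3×$260.00 = $2,230.00
  $61.60 + 12.61% × ($2,230.00 − $1,400.00) = $61.60 + 12.61% × $830.00 = $166.26
Unemployment Insurance: 3% × $3,275.00 = $98.25
Total: $166.26 + $98.25 = $264.51

$264.51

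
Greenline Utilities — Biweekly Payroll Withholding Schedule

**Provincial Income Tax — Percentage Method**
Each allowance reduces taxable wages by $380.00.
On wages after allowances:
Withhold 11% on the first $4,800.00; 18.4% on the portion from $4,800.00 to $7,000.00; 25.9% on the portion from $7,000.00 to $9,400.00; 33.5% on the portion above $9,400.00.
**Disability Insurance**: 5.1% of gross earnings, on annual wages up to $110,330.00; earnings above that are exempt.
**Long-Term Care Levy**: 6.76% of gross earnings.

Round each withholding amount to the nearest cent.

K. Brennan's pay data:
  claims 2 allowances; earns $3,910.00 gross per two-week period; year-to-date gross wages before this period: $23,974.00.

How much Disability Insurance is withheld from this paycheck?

Disability Insurance: 5.1% × $3,910.00 = $199.41

$199.41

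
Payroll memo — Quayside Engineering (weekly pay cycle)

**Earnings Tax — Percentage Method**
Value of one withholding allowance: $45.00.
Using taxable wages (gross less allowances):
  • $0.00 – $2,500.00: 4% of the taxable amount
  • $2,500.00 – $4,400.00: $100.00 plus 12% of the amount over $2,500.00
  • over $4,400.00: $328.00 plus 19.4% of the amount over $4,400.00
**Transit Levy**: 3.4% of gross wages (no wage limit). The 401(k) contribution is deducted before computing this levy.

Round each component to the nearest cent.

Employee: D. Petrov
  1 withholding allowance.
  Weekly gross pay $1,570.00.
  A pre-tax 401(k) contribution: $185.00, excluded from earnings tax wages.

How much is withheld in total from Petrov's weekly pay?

$100.69

Earnings Tax: taxable = $1,570.00 − $185.00 − 1×$45.00 = $1,340.00
  4% × $1,340.00 = $53.60
Transit Levy: 3.4% × $1,385.00 = $47.09
Total: $53.60 + $47.09 = $100.69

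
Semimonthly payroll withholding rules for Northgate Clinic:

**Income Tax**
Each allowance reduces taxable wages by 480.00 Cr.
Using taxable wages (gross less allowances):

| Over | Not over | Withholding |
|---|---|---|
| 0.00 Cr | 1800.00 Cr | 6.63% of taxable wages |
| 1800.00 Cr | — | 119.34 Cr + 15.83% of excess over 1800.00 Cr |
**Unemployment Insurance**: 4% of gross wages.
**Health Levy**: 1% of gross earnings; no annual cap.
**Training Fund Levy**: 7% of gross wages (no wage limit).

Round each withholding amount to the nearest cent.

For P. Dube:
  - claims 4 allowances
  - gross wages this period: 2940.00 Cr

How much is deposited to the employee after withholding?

2519.57 Cr

Income Tax: taxable = 2940.00 Cr − 4×480.00 Cr = 1020.00 Cr
  6.63% × 1020.00 Cr = 67.63 Cr
Unemployment Insurance: 4% × 2940.00 Cr = 117.60 Cr
Health Levy: 1% × 2940.00 Cr = 29.40 Cr
Training Fund Levy: 7% × 2940.00 Cr = 205.80 Cr
Total withheld: 67.63 Cr + 117.60 Cr + 29.40 Cr + 205.80 Cr = 420.43 Cr
Net pay: 2940.00 Cr − 420.43 Cr = 2519.57 Cr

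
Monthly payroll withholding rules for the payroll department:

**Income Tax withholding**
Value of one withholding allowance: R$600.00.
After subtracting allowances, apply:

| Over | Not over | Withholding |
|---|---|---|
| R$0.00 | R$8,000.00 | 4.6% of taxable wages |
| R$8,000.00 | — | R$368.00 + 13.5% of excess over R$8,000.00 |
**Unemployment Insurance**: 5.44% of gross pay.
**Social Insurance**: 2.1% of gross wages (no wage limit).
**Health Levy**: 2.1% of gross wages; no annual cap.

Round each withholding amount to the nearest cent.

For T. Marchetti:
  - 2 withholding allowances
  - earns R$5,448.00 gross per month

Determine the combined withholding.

R$720.60

Income Tax: taxable = R$5,448.00 − 2×R$600.00 = R$4,248.00
  4.6% × R$4,248.00 = R$195.41
Unemployment Insurance: 5.44% × R$5,448.00 = R$296.37
Social Insurance: 2.1% × R$5,448.00 = R$114.41
Health Levy: 2.1% × R$5,448.00 = R$114.41
Total: R$195.41 + R$296.37 + R$114.41 + R$114.41 = R$720.60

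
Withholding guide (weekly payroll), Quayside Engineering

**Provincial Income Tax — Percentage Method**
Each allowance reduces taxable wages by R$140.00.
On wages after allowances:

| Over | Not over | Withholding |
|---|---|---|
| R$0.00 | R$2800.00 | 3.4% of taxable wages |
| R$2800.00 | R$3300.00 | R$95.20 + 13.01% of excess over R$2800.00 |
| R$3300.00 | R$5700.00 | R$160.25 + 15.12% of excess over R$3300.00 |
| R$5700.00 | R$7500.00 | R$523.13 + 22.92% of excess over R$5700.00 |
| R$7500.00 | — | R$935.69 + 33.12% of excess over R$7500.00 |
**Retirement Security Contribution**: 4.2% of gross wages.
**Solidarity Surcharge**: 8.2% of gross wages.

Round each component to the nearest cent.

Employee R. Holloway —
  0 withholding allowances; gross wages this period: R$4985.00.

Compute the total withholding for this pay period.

R$1033.16

Provincial Income Tax: taxable = R$4985.00
  R$160.25 + 15.12% × (R$4985.00 − R$3300.00) = R$160.25 + 15.12% × R$1685.00 = R$415.02
Retirement Security Contribution: 4.2% × R$4985.00 = R$209.37
Solidarity Surcharge: 8.2% × R$4985.00 = R$408.77
Total: R$415.02 + R$209.37 + R$408.77 = R$1033.16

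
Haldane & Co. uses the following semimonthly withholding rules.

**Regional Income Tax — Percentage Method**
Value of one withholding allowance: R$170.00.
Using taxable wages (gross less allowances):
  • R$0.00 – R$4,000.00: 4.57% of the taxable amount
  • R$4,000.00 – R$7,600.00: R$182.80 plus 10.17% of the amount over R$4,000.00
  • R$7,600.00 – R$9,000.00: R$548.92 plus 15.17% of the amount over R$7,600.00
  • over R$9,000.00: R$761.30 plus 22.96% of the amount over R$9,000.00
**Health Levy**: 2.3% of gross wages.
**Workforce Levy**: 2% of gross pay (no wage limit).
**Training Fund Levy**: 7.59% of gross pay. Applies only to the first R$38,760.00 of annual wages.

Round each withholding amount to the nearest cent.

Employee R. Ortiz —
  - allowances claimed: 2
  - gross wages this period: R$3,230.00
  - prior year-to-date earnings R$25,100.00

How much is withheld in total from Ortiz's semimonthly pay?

Regional Income Tax: taxable = R$3,230.00 − 2×R$170.00 = R$2,890.00
  4.57% × R$2,890.00 = R$132.07
Health Levy: 2.3% × R$3,230.00 = R$74.29
Workforce Levy: 2% × R$3,230.00 = R$64.60
Training Fund Levy: 7.59% × R$3,230.00 = R$245.16
Total: R$132.07 + R$74.29 + R$64.60 + R$245.16 = R$516.12

R$516.12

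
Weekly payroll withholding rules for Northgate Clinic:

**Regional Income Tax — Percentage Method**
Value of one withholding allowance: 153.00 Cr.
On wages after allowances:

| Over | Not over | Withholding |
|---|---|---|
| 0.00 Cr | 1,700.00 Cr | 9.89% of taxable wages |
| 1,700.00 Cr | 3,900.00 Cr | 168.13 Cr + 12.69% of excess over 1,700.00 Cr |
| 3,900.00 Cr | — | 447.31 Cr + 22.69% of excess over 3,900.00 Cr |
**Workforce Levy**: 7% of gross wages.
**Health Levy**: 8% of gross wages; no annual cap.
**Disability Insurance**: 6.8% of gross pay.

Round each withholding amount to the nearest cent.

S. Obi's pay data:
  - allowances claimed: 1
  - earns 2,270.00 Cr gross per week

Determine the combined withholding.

Regional Income Tax: taxable = 2,270.00 Cr − 1×153.00 Cr = 2,117.00 Cr
  168.13 Cr + 12.69% × (2,117.00 Cr − 1,700.00 Cr) = 168.13 Cr + 12.69% × 417.00 Cr = 221.05 Cr
Workforce Levy: 7% × 2,270.00 Cr = 158.90 Cr
Health Levy: 8% × 2,270.00 Cr = 181.60 Cr
Disability Insurance: 6.8% × 2,270.00 Cr = 154.36 Cr
Total: 221.05 Cr + 158.90 Cr + 181.60 Cr + 154.36 Cr = 715.91 Cr

715.91 Cr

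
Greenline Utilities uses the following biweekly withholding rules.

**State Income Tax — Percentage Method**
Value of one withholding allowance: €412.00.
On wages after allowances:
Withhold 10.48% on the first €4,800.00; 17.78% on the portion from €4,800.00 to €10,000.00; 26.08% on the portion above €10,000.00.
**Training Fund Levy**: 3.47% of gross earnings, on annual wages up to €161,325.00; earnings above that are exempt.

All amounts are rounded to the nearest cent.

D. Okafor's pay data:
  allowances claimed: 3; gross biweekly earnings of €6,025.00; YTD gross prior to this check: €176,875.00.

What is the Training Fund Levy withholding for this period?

Training Fund Levy: YTD €176,875.00 ≥ cap €161,325.00 → €0.00

€0.00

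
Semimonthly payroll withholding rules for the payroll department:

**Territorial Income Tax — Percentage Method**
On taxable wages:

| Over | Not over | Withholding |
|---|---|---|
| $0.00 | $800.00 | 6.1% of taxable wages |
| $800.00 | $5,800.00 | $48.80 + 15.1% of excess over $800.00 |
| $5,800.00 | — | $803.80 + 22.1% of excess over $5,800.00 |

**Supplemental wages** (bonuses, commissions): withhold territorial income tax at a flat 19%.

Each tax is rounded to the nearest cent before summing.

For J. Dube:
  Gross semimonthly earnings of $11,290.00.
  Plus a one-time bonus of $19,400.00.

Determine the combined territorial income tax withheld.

$5,703.09

Territorial Income Tax: taxable = $11,290.00
  $803.80 + 22.1% × ($11,290.00 − $5,800.00) = $803.80 + 22.1% × $5,490.00 = $2,017.09
Supplemental (19% flat on bonus): 19% × $19,400.00 = $3,686.00
Total territorial income tax: $2,017.09 + $3,686.00 = $5,703.09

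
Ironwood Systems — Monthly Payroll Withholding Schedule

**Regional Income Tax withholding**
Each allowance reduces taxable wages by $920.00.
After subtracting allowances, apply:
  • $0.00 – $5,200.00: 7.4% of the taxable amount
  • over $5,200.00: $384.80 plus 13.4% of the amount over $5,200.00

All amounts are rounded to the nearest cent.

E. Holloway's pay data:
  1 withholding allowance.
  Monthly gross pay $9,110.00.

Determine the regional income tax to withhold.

Regional Income Tax: taxable = $9,110.00 − 1×$920.00 = $8,190.00
  $384.80 + 13.4% × ($8,190.00 − $5,200.00) = $384.80 + 13.4% × $2,990.00 = $785.46

$785.46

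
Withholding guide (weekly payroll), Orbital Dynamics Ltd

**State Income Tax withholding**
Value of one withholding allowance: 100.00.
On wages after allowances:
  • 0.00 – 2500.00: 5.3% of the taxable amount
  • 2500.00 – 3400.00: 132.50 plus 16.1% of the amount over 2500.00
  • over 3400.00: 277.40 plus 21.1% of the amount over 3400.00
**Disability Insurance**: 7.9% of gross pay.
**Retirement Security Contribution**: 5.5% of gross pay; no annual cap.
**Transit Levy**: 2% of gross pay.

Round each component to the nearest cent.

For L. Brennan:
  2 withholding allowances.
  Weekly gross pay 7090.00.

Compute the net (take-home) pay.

4984.35

State Income Tax: taxable = 7090.00 − 2×100.00 = 6890.00
  277.40 + 21.1% × (6890.00 − 3400.00) = 277.40 + 21.1% × 3490.00 = 1013.79
Disability Insurance: 7.9% × 7090.00 = 560.11
Retirement Security Contribution: 5.5% × 7090.00 = 389.95
Transit Levy: 2% × 7090.00 = 141.80
Total withheld: 1013.79 + 560.11 + 389.95 + 141.80 = 2105.65
Net pay: 7090.00 − 2105.65 = 4984.35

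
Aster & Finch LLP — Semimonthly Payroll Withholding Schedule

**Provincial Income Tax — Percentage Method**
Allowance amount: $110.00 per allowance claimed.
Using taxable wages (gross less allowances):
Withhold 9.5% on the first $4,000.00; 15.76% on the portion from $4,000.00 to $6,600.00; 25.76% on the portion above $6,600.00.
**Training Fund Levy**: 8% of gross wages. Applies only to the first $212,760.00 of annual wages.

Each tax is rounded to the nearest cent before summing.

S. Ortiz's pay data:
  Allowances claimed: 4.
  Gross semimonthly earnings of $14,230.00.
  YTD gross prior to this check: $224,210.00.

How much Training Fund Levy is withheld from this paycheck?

Training Fund Levy: YTD $224,210.00 ≥ cap $212,760.00 → $0.00

$0.00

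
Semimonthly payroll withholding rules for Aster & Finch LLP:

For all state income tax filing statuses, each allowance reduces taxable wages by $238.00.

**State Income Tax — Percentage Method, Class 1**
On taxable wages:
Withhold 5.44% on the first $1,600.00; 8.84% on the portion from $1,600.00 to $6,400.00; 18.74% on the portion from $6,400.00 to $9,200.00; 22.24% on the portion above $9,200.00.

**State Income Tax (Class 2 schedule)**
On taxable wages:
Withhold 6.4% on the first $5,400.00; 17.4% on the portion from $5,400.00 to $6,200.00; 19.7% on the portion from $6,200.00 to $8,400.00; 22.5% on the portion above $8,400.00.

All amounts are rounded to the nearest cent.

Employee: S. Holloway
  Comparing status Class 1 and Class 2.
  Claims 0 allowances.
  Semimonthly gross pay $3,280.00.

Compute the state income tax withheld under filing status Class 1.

$235.55

State Income Tax (Class 1): taxable = $3,280.00
  $87.04 + 8.84% × ($3,280.00 − $1,600.00) = $87.04 + 8.84% × $1,680.00 = $235.55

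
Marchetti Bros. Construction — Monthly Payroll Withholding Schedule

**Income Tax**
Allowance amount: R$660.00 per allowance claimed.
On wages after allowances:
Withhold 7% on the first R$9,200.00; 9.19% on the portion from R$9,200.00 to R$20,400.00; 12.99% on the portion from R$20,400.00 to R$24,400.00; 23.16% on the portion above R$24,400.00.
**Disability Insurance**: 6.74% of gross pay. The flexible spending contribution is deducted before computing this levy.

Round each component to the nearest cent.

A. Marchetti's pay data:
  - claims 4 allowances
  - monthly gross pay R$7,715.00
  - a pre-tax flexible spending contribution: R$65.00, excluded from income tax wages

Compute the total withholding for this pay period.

Income Tax: taxable = R$7,715.00 − R$65.00 − 4×R$660.00 = R$5,010.00
  7% × R$5,010.00 = R$350.70
Disability Insurance: 6.74% × R$7,650.00 = R$515.61
Total: R$350.70 + R$515.61 = R$866.31

R$866.31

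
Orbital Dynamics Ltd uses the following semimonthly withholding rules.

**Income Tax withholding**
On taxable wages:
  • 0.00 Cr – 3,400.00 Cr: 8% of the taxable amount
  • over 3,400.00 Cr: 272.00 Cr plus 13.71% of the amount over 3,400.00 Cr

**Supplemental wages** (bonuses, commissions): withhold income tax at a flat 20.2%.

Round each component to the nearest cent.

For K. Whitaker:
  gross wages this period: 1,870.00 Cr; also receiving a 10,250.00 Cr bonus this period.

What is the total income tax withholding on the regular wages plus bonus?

Income Tax: taxable = 1,870.00 Cr
  8% × 1,870.00 Cr = 149.60 Cr
Supplemental (20.2% flat on bonus): 20.2% × 10,250.00 Cr = 2,070.50 Cr
Total income tax: 149.60 Cr + 2,070.50 Cr = 2,220.10 Cr

2,220.10 Cr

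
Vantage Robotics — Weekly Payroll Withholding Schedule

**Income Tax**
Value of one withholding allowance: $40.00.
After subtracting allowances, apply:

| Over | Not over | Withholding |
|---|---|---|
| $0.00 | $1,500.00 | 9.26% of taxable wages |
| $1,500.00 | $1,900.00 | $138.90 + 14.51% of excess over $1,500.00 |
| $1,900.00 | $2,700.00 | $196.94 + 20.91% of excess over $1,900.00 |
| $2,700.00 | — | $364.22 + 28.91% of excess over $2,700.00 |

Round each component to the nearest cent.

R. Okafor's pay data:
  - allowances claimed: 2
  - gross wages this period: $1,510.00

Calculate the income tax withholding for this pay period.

Income Tax: taxable = $1,510.00 − 2×$40.00 = $1,430.00
  9.26% × $1,430.00 = $132.42

$132.42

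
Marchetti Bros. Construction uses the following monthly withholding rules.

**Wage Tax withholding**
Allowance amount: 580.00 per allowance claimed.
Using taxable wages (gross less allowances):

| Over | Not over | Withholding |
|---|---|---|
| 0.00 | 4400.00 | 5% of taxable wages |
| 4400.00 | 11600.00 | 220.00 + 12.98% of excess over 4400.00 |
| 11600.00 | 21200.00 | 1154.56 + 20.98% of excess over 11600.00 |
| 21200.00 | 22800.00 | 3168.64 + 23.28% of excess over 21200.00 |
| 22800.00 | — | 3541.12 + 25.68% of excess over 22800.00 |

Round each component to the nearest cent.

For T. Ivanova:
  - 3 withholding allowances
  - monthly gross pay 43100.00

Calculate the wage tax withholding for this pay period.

Wage Tax: taxable = 43100.00 − 3×580.00 = 41360.00
  3541.12 + 25.68% × (41360.00 − 22800.00) = 3541.12 + 25.68% × 18560.00 = 8307.33

8307.33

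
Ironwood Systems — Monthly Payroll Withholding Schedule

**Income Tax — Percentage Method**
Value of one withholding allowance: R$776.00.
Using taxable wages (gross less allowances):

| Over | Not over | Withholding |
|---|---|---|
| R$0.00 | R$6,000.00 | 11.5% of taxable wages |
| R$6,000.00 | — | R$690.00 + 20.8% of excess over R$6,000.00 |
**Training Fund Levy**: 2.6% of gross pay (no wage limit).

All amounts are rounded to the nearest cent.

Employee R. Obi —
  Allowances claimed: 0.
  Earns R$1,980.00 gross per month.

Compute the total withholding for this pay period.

Income Tax: taxable = R$1,980.00
  11.5% × R$1,980.00 = R$227.70
Training Fund Levy: 2.6% × R$1,980.00 = R$51.48
Total: R$227.70 + R$51.48 = R$279.18

R$279.18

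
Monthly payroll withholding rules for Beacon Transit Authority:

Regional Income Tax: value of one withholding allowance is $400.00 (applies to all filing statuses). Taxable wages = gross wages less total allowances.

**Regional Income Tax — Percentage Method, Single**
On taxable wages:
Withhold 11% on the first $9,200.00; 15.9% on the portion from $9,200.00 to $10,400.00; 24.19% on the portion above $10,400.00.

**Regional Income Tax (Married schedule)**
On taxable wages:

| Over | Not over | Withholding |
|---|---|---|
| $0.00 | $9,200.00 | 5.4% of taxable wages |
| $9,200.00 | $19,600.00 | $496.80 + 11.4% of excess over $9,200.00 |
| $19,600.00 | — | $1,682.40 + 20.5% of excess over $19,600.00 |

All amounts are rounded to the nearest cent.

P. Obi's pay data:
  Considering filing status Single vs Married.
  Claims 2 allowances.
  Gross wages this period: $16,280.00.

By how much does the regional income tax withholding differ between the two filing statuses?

Regional Income Tax (Single): taxable = $16,280.00 − 2×$400.00 = $15,480.00
  $1,202.80 + 24.19% × ($15,480.00 − $10,400.00) = $1,202.80 + 24.19% × $5,080.00 = $2,431.65
Regional Income Tax (Married): taxable = $16,280.00 − 2×$400.00 = $15,480.00
  $496.80 + 11.4% × ($15,480.00 − $9,200.00) = $496.80 + 11.4% × $6,280.00 = $1,212.72
Difference: |$2,431.65 − $1,212.72| = $1,218.93 (higher under Single)

$1,218.93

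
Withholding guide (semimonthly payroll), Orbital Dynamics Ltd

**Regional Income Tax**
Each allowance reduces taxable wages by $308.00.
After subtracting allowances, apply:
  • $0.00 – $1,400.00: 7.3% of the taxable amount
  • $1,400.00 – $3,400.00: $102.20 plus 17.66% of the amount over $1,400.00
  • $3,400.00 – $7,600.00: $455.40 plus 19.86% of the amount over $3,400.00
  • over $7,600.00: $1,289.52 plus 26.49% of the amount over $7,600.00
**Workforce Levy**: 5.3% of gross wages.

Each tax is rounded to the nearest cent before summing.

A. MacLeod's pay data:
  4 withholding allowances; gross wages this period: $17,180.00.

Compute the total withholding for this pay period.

$4,411.45

Regional Income Tax: taxable = $17,180.00 − 4×$308.00 = $15,948.00
  $1,289.52 + 26.49% × ($15,948.00 − $7,600.00) = $1,289.52 + 26.49% × $8,348.00 = $3,500.91
Workforce Levy: 5.3% × $17,180.00 = $910.54
Total: $3,500.91 + $910.54 = $4,411.45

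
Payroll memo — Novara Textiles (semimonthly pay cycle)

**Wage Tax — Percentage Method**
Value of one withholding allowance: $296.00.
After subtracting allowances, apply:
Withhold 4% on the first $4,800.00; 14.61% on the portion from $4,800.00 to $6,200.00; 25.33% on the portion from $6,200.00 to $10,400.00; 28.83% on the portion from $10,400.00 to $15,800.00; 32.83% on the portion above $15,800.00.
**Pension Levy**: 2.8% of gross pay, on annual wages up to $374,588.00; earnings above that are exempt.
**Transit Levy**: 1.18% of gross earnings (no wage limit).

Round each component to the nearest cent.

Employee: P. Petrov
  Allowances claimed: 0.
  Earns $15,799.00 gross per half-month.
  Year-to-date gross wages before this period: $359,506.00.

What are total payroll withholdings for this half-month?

Wage Tax: taxable = $15,799.00
  $1,460.40 + 28.83% × ($15,799.00 − $10,400.00) = $1,460.40 + 28.83% × $5,399.00 = $3,016.93
Pension Levy: cap $374,588.00 − YTD $359,506.00 = $15,082.00 subject; 2.8% × $15,082.00 = $422.30
Transit Levy: 1.18% × $15,799.00 = $186.43
Total: $3,016.93 + $422.30 + $186.43 = $3,625.66

$3,625.66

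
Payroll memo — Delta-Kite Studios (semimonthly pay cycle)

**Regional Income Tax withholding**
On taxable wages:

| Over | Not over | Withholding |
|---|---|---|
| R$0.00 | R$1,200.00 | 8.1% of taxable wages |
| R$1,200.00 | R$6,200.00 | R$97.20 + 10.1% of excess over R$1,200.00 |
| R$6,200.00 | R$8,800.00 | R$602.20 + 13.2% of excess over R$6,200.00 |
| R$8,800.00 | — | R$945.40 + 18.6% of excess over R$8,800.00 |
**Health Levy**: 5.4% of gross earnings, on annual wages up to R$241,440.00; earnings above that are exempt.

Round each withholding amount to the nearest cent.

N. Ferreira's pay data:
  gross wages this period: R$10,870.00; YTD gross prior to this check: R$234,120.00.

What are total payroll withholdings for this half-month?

R$1,725.70

Regional Income Tax: taxable = R$10,870.00
  R$945.40 + 18.6% × (R$10,870.00 − R$8,800.00) = R$945.40 + 18.6% × R$2,070.00 = R$1,330.42
Health Levy: cap R$241,440.00 − YTD R$234,120.00 = R$7,320.00 subject; 5.4% × R$7,320.00 = R$395.28
Total: R$1,330.42 + R$395.28 = R$1,725.70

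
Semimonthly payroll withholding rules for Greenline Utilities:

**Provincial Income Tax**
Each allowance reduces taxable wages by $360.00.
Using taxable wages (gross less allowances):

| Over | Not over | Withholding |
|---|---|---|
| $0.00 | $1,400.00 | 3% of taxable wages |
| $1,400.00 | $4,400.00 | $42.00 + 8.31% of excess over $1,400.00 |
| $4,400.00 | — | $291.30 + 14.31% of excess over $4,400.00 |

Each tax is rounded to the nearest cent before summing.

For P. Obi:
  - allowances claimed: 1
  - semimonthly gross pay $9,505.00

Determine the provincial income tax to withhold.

Provincial Income Tax: taxable = $9,505.00 − 1×$360.00 = $9,145.00
  $291.30 + 14.31% × ($9,145.00 − $4,400.00) = $291.30 + 14.31% × $4,745.00 = $970.31

$970.31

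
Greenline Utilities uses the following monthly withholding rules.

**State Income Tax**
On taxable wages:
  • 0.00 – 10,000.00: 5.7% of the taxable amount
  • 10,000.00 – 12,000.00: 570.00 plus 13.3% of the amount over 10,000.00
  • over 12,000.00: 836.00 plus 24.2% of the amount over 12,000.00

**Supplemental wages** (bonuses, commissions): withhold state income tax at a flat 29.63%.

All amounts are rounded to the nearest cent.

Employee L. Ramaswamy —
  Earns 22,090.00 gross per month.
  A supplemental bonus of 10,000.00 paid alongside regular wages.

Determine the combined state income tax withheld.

6,240.78

State Income Tax: taxable = 22,090.00
  836.00 + 24.2% × (22,090.00 − 12,000.00) = 836.00 + 24.2% × 10,090.00 = 3,277.78
Supplemental (29.63% flat on bonus): 29.63% × 10,000.00 = 2,963.00
Total state income tax: 3,277.78 + 2,963.00 = 6,240.78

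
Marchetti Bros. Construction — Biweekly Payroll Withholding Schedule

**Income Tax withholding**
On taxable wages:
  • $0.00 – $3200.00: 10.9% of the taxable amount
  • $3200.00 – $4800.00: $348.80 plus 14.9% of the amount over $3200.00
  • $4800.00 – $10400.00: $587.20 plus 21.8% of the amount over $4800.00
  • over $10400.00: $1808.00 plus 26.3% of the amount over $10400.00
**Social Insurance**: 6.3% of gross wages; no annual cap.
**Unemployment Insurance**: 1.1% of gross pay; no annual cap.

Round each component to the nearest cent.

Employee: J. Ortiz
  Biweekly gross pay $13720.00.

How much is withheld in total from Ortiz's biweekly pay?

Income Tax: taxable = $13720.00
  $1808.00 + 26.3% × ($13720.00 − $10400.00) = $1808.00 + 26.3% × $3320.00 = $2681.16
Social Insurance: 6.3% × $13720.00 = $864.36
Unemployment Insurance: 1.1% × $13720.00 = $150.92
Total: $2681.16 + $864.36 + $150.92 = $3696.44

$3696.44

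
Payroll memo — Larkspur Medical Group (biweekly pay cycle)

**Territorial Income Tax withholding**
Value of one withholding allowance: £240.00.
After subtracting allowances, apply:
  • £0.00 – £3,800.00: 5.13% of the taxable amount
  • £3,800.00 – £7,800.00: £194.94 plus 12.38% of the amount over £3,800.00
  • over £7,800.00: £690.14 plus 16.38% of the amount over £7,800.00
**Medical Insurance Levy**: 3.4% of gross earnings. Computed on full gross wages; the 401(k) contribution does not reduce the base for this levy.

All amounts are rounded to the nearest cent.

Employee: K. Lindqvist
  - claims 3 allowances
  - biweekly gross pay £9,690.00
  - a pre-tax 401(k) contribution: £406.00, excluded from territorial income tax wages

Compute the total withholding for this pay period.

£1,144.74

Territorial Income Tax: taxable = £9,690.00 − £406.00 − 3×£240.00 = £8,564.00
  £690.14 + 16.38% × (£8,564.00 − £7,800.00) = £690.14 + 16.38% × £764.00 = £815.28
Medical Insurance Levy: 3.4% × £9,690.00 = £329.46
Total: £815.28 + £329.46 = £1,144.74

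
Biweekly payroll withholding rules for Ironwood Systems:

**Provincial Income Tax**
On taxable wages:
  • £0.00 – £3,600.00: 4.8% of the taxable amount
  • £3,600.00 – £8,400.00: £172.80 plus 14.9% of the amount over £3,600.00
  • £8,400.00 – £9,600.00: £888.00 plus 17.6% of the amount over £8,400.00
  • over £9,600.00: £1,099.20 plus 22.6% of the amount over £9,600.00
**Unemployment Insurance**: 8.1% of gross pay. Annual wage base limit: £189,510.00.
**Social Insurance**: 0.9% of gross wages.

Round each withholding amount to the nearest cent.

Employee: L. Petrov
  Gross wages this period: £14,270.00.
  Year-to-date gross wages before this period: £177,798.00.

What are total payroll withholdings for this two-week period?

£3,231.72

Provincial Income Tax: taxable = £14,270.00
  £1,099.20 + 22.6% × (£14,270.00 − £9,600.00) = £1,099.20 + 22.6% × £4,670.00 = £2,154.62
Unemployment Insurance: cap £189,510.00 − YTD £177,798.00 = £11,712.00 subject; 8.1% × £11,712.00 = £948.67
Social Insurance: 0.9% × £14,270.00 = £128.43
Total: £2,154.62 + £948.67 + £128.43 = £3,231.72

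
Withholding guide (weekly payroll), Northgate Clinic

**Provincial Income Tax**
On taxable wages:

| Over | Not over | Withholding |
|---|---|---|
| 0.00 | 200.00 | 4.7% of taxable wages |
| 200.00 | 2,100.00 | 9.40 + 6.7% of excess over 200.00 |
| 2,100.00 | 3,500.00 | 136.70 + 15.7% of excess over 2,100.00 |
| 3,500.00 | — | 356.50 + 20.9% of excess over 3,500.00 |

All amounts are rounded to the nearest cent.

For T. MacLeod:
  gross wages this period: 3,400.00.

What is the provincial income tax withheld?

Provincial Income Tax: taxable = 3,400.00
  136.70 + 15.7% × (3,400.00 − 2,100.00) = 136.70 + 15.7% × 1,300.00 = 340.80

340.80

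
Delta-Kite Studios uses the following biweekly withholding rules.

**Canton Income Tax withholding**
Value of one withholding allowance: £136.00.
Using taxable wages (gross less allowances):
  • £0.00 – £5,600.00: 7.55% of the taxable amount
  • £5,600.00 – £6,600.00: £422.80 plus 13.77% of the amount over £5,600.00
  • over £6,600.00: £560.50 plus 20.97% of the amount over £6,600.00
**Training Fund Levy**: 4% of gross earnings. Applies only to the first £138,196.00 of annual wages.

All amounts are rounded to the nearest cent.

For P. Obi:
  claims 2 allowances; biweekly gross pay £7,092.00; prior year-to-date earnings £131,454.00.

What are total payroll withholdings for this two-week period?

Canton Income Tax: taxable = £7,092.00 − 2×£136.00 = £6,820.00
  £560.50 + 20.97% × (£6,820.00 − £6,600.00) = £560.50 + 20.97% × £220.00 = £606.63
Training Fund Levy: cap £138,196.00 − YTD £131,454.00 = £6,742.00 subject; 4% × £6,742.00 = £269.68
Total: £606.63 + £269.68 = £876.31

£876.31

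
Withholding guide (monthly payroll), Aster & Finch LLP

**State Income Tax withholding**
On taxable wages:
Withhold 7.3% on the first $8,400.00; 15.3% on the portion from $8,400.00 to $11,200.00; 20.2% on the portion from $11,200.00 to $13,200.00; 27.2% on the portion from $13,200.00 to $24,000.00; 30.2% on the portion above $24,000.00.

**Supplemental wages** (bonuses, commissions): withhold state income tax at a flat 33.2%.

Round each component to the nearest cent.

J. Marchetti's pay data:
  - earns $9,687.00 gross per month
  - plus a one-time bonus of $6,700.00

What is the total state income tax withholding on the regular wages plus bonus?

State Income Tax: taxable = $9,687.00
  $613.20 + 15.3% × ($9,687.00 − $8,400.00) = $613.20 + 15.3% × $1,287.00 = $810.11
Supplemental (33.2% flat on bonus): 33.2% × $6,700.00 = $2,224.40
Total state income tax: $810.11 + $2,224.40 = $3,034.51

$3,034.51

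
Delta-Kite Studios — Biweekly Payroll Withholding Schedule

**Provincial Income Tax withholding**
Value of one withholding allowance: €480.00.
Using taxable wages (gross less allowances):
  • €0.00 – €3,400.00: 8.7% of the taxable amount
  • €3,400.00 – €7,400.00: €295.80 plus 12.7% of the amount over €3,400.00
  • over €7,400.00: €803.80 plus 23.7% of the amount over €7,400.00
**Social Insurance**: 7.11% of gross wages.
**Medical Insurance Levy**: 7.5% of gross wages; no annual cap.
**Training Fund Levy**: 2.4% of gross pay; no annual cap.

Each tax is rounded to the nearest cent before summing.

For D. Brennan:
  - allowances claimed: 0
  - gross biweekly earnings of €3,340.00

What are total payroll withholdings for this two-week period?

Provincial Income Tax: taxable = €3,340.00
  8.7% × €3,340.00 = €290.58
Social Insurance: 7.11% × €3,340.00 = €237.47
Medical Insurance Levy: 7.5% × €3,340.00 = €250.50
Training Fund Levy: 2.4% × €3,340.00 = €80.16
Total: €290.58 + €237.47 + €250.50 + €80.16 = €858.71

€858.71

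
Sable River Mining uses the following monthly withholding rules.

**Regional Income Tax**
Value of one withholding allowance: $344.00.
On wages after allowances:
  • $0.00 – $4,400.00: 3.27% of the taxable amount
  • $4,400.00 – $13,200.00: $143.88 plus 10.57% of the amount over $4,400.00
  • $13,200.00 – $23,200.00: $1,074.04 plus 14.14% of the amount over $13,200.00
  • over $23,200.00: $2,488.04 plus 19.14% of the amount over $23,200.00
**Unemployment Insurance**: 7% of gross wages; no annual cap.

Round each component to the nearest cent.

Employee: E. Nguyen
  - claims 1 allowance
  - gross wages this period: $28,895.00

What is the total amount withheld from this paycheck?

$5,534.87

Regional Income Tax: taxable = $28,895.00 − 1×$344.00 = $28,551.00
  $2,488.04 + 19.14% × ($28,551.00 − $23,200.00) = $2,488.04 + 19.14% × $5,351.00 = $3,512.22
Unemployment Insurance: 7% × $28,895.00 = $2,022.65
Total: $3,512.22 + $2,022.65 = $5,534.87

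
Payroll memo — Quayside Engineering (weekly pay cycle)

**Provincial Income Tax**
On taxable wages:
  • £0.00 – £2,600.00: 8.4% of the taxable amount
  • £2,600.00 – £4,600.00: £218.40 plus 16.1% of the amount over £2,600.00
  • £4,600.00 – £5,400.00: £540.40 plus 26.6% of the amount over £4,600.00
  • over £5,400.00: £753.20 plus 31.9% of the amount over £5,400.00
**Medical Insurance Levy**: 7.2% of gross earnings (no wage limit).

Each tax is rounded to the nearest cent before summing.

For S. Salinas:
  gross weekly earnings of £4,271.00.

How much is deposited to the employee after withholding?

Provincial Income Tax: taxable = £4,271.00
  £218.40 + 16.1% × (£4,271.00 − £2,600.00) = £218.40 + 16.1% × £1,671.00 = £487.43
Medical Insurance Levy: 7.2% × £4,271.00 = £307.51
Total withheld: £487.43 + £307.51 = £794.94
Net pay: £4,271.00 − £794.94 = £3,476.06

£3,476.06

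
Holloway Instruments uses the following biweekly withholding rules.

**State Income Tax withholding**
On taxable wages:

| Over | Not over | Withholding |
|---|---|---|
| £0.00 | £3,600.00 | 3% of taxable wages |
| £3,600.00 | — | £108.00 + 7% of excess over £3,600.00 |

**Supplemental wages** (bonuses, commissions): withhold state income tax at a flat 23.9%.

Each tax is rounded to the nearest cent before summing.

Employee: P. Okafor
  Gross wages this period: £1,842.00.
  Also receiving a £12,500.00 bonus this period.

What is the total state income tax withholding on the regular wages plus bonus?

State Income Tax: taxable = £1,842.00
  3% × £1,842.00 = £55.26
Supplemental (23.9% flat on bonus): 23.9% × £12,500.00 = £2,987.50
Total state income tax: £55.26 + £2,987.50 = £3,042.76

£3,042.76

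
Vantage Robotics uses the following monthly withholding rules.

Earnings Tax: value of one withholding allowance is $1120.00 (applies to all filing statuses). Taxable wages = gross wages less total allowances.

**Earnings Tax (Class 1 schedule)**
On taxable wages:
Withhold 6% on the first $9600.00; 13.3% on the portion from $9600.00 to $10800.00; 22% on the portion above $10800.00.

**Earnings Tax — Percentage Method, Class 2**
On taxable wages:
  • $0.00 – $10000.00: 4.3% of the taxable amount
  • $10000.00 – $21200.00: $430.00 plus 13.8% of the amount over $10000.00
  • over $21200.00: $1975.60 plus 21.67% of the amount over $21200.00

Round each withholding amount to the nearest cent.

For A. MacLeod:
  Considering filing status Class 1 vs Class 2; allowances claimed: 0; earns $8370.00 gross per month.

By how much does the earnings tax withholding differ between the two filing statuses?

Earnings Tax (Class 1): taxable = $8370.00
  6% × $8370.00 = $502.20
Earnings Tax (Class 2): taxable = $8370.00
  4.3% × $8370.00 = $359.91
Difference: |$502.20 − $359.91| = $142.29 (higher under Class 1)

$142.29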